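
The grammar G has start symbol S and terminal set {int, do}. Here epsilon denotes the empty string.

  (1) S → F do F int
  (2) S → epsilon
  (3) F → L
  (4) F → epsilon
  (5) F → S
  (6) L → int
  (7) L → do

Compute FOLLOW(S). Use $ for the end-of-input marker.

FIRST(L): from L→int we get {int}; from L→do we get {do}. So FIRST(L) = {do, int}.
FIRST(S): from S→F do F int we get {do, int}; from S→epsilon we get {epsilon}. So FIRST(S) = {epsilon, do, int}.
FIRST(F): from F→L we get {do, int}; from F→epsilon we get {epsilon}; from F→S we get {epsilon, do, int}. So FIRST(F) = {epsilon, do, int}.
FOLLOW(S) includes $ since S is the start symbol.
FOLLOW(F): in S→F do F int (occurrence 1), F is followed by do F int with FIRST {do}; in S→F do F int (occurrence 2), F is followed by int with FIRST {int}. Thus FOLLOW(F) = {do, int}.
FOLLOW(S): in F→S, the suffix after S is empty, so FOLLOW(S) ⊇ FOLLOW(F) = {do, int}. Thus FOLLOW(S) = {$, do, int}.
FOLLOW(L): in F→L, the suffix after L is empty, so FOLLOW(L) ⊇ FOLLOW(F) = {do, int}. Thus FOLLOW(L) = {do, int}.

{$, do, int}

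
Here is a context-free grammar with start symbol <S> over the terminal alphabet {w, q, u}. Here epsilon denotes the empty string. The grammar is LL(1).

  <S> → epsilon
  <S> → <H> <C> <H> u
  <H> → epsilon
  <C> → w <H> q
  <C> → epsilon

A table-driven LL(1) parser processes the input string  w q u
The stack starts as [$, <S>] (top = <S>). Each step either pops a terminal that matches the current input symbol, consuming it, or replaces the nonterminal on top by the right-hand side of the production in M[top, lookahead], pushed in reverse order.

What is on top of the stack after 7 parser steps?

u

     Stack            Input    Action
  1  $ <S>            w q u $  expand <S> → <H> <C> <H> u
  2  $ u <H> <C> <H>  w q u $  expand <H> → epsilon
  3  $ u <H> <C>      w q u $  expand <C> → w <H> q
  4  $ u <H> q <H> w  w q u $  match w
  5  $ u <H> q <H>    q u $    expand <H> → epsilon
  6  $ u <H> q        q u $    match q
  7  $ u <H>          u $      expand <H> → epsilon
Stack after step 7: $ u (top = u).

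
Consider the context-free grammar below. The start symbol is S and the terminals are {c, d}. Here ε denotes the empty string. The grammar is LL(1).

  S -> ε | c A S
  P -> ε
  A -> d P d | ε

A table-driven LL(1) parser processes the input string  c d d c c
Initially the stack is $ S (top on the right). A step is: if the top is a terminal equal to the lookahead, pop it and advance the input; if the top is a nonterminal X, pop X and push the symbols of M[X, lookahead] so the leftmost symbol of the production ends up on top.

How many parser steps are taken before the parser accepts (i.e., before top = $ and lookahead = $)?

      Stack      Input        Action
   1  $ S        c d d c c $  expand S -> c A S
   2  $ S A c    c d d c c $  match c
   3  $ S A      d d c c $    expand A -> d P d
   4  $ S d P d  d d c c $    match d
   5  $ S d P    d c c $      expand P -> ε
   6  $ S d      d c c $      match d
   7  $ S        c c $        expand S -> c A S
   8  $ S A c    c c $        match c
   9  $ S A      c $          expand A -> ε
  10  $ S        c $          expand S -> c A S
  11  $ S A c    c $          match c
  12  $ S A      $            expand A -> ε
  13  $ S        $            expand S -> ε
Accept reached after 13 steps.

13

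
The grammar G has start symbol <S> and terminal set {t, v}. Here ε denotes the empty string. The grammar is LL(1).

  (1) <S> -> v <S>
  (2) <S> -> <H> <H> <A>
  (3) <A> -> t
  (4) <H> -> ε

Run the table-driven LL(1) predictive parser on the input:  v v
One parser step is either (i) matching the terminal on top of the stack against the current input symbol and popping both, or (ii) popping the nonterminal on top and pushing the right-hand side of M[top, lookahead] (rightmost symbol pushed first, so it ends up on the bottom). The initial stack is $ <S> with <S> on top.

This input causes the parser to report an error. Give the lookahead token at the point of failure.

$

     Stack    Input  Action
  1  $ <S>    v v $  expand <S> -> v <S>
  2  $ <S> v  v v $  match v
  3  $ <S>    v $    expand <S> -> v <S>
  4  $ <S> v  v $    match v
  5  $ <S>    $      error: M[<S>, $] is empty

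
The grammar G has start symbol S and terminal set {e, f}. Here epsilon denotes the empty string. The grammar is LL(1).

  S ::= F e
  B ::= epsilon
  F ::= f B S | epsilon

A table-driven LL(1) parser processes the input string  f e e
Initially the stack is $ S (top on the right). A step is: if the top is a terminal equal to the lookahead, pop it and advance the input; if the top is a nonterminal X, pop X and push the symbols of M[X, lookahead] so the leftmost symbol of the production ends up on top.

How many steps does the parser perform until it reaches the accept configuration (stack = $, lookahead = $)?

step 1: stack=$ S  input=f e e $  — expand S ::= F e
step 2: stack=$ e F  input=f e e $  — expand F ::= f B S
step 3: stack=$ e S B f  input=f e e $  — match f
step 4: stack=$ e S B  input=e e $  — expand B ::= epsilon
step 5: stack=$ e S  input=e e $  — expand S ::= F e
step 6: stack=$ e e F  input=e e $  — expand F ::= epsilon
step 7: stack=$ e e  input=e e $  — match e
step 8: stack=$ e  input=e $  — match e
Accept reached after 8 steps.

8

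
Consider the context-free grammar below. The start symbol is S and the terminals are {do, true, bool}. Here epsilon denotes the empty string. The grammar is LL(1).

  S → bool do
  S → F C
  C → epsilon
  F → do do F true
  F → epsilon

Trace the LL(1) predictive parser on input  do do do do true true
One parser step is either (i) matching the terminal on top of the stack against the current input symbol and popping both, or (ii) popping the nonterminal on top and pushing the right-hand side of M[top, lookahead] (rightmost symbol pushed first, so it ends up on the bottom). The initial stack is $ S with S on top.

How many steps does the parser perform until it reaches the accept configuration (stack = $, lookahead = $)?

step 1: stack=$ S  input=do do do do true true $  — expand S → F C
step 2: stack=$ C F  input=do do do do true true $  — expand F → do do F true
step 3: stack=$ C true F do do  input=do do do do true true $  — match do
step 4: stack=$ C true F do  input=do do do true true $  — match do
step 5: stack=$ C true F  input=do do true true $  — expand F → do do F true
step 6: stack=$ C true true F do do  input=do do true true $  — match do
step 7: stack=$ C true true F do  input=do true true $  — match do
step 8: stack=$ C true true F  input=true true $  — expand F → epsilon
step 9: stack=$ C true true  input=true true $  — match true
step 10: stack=$ C true  input=true $  — match true
step 11: stack=$ C  input=$  — expand C → epsilon
Accept reached after 11 steps.

11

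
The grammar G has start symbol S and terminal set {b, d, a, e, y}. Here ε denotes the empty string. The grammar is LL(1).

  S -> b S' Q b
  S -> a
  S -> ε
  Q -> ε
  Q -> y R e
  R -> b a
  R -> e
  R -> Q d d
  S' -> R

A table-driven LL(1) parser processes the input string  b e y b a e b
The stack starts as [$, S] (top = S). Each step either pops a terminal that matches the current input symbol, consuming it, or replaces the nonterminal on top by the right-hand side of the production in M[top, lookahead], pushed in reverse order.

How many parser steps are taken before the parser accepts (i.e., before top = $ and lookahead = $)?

step 1: stack=$ S  input=b e y b a e b $  — expand S -> b S' Q b
step 2: stack=$ b Q S' b  input=b e y b a e b $  — match b
step 3: stack=$ b Q S'  input=e y b a e b $  — expand S' -> R
step 4: stack=$ b Q R  input=e y b a e b $  — expand R -> e
step 5: stack=$ b Q e  input=e y b a e b $  — match e
step 6: stack=$ b Q  input=y b a e b $  — expand Q -> y R e
step 7: stack=$ b e R y  input=y b a e b $  — match y
step 8: stack=$ b e R  input=b a e b $  — expand R -> b a
step 9: stack=$ b e a b  input=b a e b $  — match b
step 10: stack=$ b e a  input=a e b $  — match a
step 11: stack=$ b e  input=e b $  — match e
step 12: stack=$ b  input=b $  — match b
Accept reached after 12 steps.

12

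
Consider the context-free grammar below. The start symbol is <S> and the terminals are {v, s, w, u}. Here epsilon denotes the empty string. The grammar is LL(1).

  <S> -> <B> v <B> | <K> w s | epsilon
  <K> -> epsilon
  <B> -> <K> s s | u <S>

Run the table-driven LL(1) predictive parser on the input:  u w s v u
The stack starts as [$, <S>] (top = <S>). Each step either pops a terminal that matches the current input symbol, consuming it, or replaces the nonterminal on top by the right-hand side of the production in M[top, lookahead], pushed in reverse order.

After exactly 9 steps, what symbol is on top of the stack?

u

step 1: stack=$ <S>  input=u w s v u $  — expand <S> -> <B> v <B>
step 2: stack=$ <B> v <B>  input=u w s v u $  — expand <B> -> u <S>
step 3: stack=$ <B> v <S> u  input=u w s v u $  — match u
step 4: stack=$ <B> v <S>  input=w s v u $  — expand <S> -> <K> w s
step 5: stack=$ <B> v s w <K>  input=w s v u $  — expand <K> -> epsilon
step 6: stack=$ <B> v s w  input=w s v u $  — match w
step 7: stack=$ <B> v s  input=s v u $  — match s
step 8: stack=$ <B> v  input=v u $  — match v
step 9: stack=$ <B>  input=u $  — expand <B> -> u <S>
Stack after step 9: $ <S> u (top = u).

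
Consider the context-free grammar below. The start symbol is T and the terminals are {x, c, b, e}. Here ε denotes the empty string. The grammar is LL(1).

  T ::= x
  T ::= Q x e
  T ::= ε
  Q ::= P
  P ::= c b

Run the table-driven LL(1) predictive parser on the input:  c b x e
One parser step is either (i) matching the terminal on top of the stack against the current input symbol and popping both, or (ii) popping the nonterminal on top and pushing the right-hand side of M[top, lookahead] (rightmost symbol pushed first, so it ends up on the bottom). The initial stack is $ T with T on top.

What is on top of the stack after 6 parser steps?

step 1: stack=$ T  input=c b x e $  — expand T ::= Q x e
step 2: stack=$ e x Q  input=c b x e $  — expand Q ::= P
step 3: stack=$ e x P  input=c b x e $  — expand P ::= c b
step 4: stack=$ e x b c  input=c b x e $  — match c
step 5: stack=$ e x b  input=b x e $  — match b
step 6: stack=$ e x  input=x e $  — match x
Stack after step 6: $ e (top = e).

e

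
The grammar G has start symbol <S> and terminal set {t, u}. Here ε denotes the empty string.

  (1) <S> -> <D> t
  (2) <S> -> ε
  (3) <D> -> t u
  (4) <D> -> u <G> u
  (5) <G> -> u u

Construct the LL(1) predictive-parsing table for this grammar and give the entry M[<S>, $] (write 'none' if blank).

<S> -> ε

FIRST(<D>): from <D>->t u we get {t}; from <D>->u <G> u we get {u}. So FIRST(<D>) = {t, u}.
FIRST(<G>): from <G>->u u we get {u}. So FIRST(<G>) = {u}.
FIRST(<S>): from <S>-><D> t we get {t, u}; from <S>->ε we get {ε}. So FIRST(<S>) = {ε, t, u}.
FOLLOW(<S>) includes $ since <S> is the start symbol.
FOLLOW(<S>): <S> appears on no right-hand side. Thus FOLLOW(<S>) = {$}.
For <S> -> <D> t: FIRST(<D> t) = {t, u}, so it goes in M[<S>, t] for t ∈ {t, u}.
For <S> -> ε: FIRST(ε) = {ε}, so it goes in M[<S>, t] for t ∈ {}; since ε ∈ FIRST, also for every t ∈ FOLLOW(<S>) = {$}.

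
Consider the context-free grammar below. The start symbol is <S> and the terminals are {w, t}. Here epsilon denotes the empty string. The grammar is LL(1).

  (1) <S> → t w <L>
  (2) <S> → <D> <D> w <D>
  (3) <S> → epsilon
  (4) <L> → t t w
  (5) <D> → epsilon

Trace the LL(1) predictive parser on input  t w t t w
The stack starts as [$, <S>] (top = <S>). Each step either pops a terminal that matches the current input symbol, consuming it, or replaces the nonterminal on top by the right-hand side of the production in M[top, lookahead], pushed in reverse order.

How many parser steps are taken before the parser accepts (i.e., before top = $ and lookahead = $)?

7

     Stack      Input        Action
  1  $ <S>      t w t t w $  expand <S> → t w <L>
  2  $ <L> w t  t w t t w $  match t
  3  $ <L> w    w t t w $    match w
  4  $ <L>      t t w $      expand <L> → t t w
  5  $ w t t    t t w $      match t
  6  $ w t      t w $        match t
  7  $ w        w $          match w
Accept reached after 7 steps.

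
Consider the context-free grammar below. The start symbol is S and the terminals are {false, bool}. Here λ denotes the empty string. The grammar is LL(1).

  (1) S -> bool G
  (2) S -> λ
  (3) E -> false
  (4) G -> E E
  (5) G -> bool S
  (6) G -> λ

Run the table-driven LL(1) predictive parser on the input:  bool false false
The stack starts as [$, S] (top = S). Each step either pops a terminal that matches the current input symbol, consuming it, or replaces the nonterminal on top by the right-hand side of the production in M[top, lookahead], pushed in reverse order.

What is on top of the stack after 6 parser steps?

false

step 1: stack=$ S  input=bool false false $  — expand S -> bool G
step 2: stack=$ G bool  input=bool false false $  — match bool
step 3: stack=$ G  input=false false $  — expand G -> E E
step 4: stack=$ E E  input=false false $  — expand E -> false
step 5: stack=$ E false  input=false false $  — match false
step 6: stack=$ E  input=false $  — expand E -> false
Stack after step 6: $ false (top = false).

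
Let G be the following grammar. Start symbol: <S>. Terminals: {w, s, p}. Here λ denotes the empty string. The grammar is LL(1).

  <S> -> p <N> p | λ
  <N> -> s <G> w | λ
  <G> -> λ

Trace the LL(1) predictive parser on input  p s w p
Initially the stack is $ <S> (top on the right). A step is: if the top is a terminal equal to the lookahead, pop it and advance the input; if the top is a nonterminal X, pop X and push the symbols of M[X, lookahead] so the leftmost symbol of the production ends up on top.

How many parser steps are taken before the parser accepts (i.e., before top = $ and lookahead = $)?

step 1: stack=$ <S>  input=p s w p $  — expand <S> -> p <N> p
step 2: stack=$ p <N> p  input=p s w p $  — match p
step 3: stack=$ p <N>  input=s w p $  — expand <N> -> s <G> w
step 4: stack=$ p w <G> s  input=s w p $  — match s
step 5: stack=$ p w <G>  input=w p $  — expand <G> -> λ
step 6: stack=$ p w  input=w p $  — match w
step 7: stack=$ p  input=p $  — match p
Accept reached after 7 steps.

7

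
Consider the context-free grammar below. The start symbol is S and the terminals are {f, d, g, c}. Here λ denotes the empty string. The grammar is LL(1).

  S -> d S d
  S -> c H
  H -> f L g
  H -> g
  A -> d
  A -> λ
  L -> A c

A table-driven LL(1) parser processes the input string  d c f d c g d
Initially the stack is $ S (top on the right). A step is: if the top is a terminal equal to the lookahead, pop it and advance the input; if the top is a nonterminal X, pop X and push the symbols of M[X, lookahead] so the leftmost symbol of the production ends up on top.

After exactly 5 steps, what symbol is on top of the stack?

     Stack    Input            Action
  1  $ S      d c f d c g d $  expand S -> d S d
  2  $ d S d  d c f d c g d $  match d
  3  $ d S    c f d c g d $    expand S -> c H
  4  $ d H c  c f d c g d $    match c
  5  $ d H    f d c g d $      expand H -> f L g
Stack after step 5: $ d g L f (top = f).

f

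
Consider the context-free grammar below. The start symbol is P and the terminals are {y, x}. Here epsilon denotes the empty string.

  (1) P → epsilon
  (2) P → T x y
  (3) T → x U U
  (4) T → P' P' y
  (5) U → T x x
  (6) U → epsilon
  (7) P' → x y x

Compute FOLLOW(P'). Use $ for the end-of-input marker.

FIRST(P'): from P'→x y x we get {x}. So FIRST(P') = {x}.
FIRST(T): from T→x U U we get {x}; from T→P' P' y we get {x}. So FIRST(T) = {x}.
FIRST(P): from P→epsilon we get {epsilon}; from P→T x y we get {x}. So FIRST(P) = {epsilon, x}.
FIRST(U): from U→T x x we get {x}; from U→epsilon we get {epsilon}. So FIRST(U) = {epsilon, x}.
FOLLOW(P) includes $ since P is the start symbol.
FOLLOW(P): P appears on no right-hand side. Thus FOLLOW(P) = {$}.
FOLLOW(T): in P→T x y, T is followed by x y with FIRST {x}; in U→T x x, T is followed by x x with FIRST {x}. Thus FOLLOW(T) = {x}.
FOLLOW(U): in T→x U U (occurrence 1), U is followed by U with FIRST {epsilon, x}; in T→x U U (occurrence 1), the suffix after U is nullable, so FOLLOW(U) ⊇ FOLLOW(T) = {x}; in T→x U U (occurrence 2), the suffix after U is empty, so FOLLOW(U) ⊇ FOLLOW(T) = {x}. Thus FOLLOW(U) = {x}.
FOLLOW(P'): in T→P' P' y (occurrence 1), P' is followed by P' y with FIRST {x}; in T→P' P' y (occurrence 2), P' is followed by y with FIRST {y}. Thus FOLLOW(P') = {x, y}.

{x, y}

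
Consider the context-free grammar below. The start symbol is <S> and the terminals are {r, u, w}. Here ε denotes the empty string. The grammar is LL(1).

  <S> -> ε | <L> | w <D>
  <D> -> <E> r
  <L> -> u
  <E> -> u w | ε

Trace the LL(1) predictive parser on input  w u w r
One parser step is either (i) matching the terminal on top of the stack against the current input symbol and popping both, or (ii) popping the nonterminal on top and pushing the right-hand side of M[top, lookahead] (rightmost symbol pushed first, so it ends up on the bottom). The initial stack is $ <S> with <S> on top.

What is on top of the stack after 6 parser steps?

step 1: stack=$ <S>  input=w u w r $  — expand <S> -> w <D>
step 2: stack=$ <D> w  input=w u w r $  — match w
step 3: stack=$ <D>  input=u w r $  — expand <D> -> <E> r
step 4: stack=$ r <E>  input=u w r $  — expand <E> -> u w
step 5: stack=$ r w u  input=u w r $  — match u
step 6: stack=$ r w  input=w r $  — match w
Stack after step 6: $ r (top = r).

r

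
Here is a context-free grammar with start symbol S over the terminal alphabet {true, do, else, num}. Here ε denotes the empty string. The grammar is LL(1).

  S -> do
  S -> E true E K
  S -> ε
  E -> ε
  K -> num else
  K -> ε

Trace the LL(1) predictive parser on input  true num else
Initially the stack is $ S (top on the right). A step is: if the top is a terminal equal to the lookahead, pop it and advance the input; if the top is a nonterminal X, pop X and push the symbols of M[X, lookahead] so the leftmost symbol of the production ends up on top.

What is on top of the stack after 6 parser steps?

else

step 1: stack=$ S  input=true num else $  — expand S -> E true E K
step 2: stack=$ K E true E  input=true num else $  — expand E -> ε
step 3: stack=$ K E true  input=true num else $  — match true
step 4: stack=$ K E  input=num else $  — expand E -> ε
step 5: stack=$ K  input=num else $  — expand K -> num else
step 6: stack=$ else num  input=num else $  — match num
Stack after step 6: $ else (top = else).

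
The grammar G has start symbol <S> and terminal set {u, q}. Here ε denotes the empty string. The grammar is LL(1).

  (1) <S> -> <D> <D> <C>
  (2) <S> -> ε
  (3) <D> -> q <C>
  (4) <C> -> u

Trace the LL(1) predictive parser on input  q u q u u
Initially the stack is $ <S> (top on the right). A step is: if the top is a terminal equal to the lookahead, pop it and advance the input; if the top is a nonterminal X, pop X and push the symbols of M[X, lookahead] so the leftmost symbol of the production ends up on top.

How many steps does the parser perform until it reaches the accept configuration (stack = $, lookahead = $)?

step 1: stack=$ <S>  input=q u q u u $  — expand <S> -> <D> <D> <C>
step 2: stack=$ <C> <D> <D>  input=q u q u u $  — expand <D> -> q <C>
step 3: stack=$ <C> <D> <C> q  input=q u q u u $  — match q
step 4: stack=$ <C> <D> <C>  input=u q u u $  — expand <C> -> u
step 5: stack=$ <C> <D> u  input=u q u u $  — match u
step 6: stack=$ <C> <D>  input=q u u $  — expand <D> -> q <C>
step 7: stack=$ <C> <C> q  input=q u u $  — match q
step 8: stack=$ <C> <C>  input=u u $  — expand <C> -> u
step 9: stack=$ <C> u  input=u u $  — match u
step 10: stack=$ <C>  input=u $  — expand <C> -> u
step 11: stack=$ u  input=u $  — match u
Accept reached after 11 steps.

11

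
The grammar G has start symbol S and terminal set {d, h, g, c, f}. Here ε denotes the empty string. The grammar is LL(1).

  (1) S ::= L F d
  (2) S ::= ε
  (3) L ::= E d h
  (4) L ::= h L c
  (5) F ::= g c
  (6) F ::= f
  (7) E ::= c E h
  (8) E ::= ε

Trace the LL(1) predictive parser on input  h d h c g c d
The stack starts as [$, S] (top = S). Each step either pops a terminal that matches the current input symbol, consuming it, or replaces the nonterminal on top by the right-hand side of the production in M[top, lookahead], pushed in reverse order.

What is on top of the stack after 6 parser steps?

h

     Stack          Input            Action
  1  $ S            h d h c g c d $  expand S ::= L F d
  2  $ d F L        h d h c g c d $  expand L ::= h L c
  3  $ d F c L h    h d h c g c d $  match h
  4  $ d F c L      d h c g c d $    expand L ::= E d h
  5  $ d F c h d E  d h c g c d $    expand E ::= ε
  6  $ d F c h d    d h c g c d $    match d
Stack after step 6: $ d F c h (top = h).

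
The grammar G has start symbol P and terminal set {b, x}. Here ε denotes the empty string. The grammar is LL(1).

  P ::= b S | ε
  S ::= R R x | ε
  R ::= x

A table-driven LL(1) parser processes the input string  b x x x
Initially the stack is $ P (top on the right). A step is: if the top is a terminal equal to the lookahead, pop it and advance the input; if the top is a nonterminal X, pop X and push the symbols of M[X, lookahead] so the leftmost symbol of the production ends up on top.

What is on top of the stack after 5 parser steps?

R

     Stack    Input      Action
  1  $ P      b x x x $  expand P ::= b S
  2  $ S b    b x x x $  match b
  3  $ S      x x x $    expand S ::= R R x
  4  $ x R R  x x x $    expand R ::= x
  5  $ x R x  x x x $    match x
Stack after step 5: $ x R (top = R).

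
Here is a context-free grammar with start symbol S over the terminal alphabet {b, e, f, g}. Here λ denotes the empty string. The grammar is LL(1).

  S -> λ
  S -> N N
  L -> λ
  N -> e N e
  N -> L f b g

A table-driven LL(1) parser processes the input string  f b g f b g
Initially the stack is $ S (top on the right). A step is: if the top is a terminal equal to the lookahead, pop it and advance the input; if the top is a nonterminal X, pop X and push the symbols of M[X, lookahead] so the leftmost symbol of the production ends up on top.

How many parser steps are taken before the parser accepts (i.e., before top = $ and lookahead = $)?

11

      Stack        Input          Action
   1  $ S          f b g f b g $  expand S -> N N
   2  $ N N        f b g f b g $  expand N -> L f b g
   3  $ N g b f L  f b g f b g $  expand L -> λ
   4  $ N g b f    f b g f b g $  match f
   5  $ N g b      b g f b g $    match b
   6  $ N g        g f b g $      match g
   7  $ N          f b g $        expand N -> L f b g
   8  $ g b f L    f b g $        expand L -> λ
   9  $ g b f      f b g $        match f
  10  $ g b        b g $          match b
  11  $ g          g $            match g
Accept reached after 11 steps.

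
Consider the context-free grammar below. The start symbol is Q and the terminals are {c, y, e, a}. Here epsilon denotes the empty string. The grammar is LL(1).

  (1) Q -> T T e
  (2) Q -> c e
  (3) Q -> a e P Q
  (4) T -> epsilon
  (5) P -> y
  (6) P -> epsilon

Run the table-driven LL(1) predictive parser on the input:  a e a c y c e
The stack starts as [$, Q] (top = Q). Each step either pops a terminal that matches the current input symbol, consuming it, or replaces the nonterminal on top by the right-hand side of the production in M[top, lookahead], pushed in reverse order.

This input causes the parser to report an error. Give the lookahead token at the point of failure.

c

step 1: stack=$ Q  input=a e a c y c e $  — expand Q -> a e P Q
step 2: stack=$ Q P e a  input=a e a c y c e $  — match a
step 3: stack=$ Q P e  input=e a c y c e $  — match e
step 4: stack=$ Q P  input=a c y c e $  — expand P -> epsilon
step 5: stack=$ Q  input=a c y c e $  — expand Q -> a e P Q
step 6: stack=$ Q P e a  input=a c y c e $  — match a
step 7: stack=$ Q P e  input=c y c e $  — error: top is terminal e but lookahead is c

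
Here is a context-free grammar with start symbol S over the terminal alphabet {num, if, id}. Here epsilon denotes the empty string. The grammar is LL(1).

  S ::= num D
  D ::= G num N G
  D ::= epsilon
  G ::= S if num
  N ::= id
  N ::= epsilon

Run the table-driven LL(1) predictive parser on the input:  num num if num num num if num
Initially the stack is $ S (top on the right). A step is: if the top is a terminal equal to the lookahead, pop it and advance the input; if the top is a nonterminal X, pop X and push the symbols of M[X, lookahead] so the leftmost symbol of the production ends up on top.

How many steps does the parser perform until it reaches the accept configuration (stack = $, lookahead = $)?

step 1: stack=$ S  input=num num if num num num if num $  — expand S ::= num D
step 2: stack=$ D num  input=num num if num num num if num $  — match num
step 3: stack=$ D  input=num if num num num if num $  — expand D ::= G num N G
step 4: stack=$ G N num G  input=num if num num num if num $  — expand G ::= S if num
step 5: stack=$ G N num num if S  input=num if num num num if num $  — expand S ::= num D
step 6: stack=$ G N num num if D num  input=num if num num num if num $  — match num
step 7: stack=$ G N num num if D  input=if num num num if num $  — expand D ::= epsilon
step 8: stack=$ G N num num if  input=if num num num if num $  — match if
step 9: stack=$ G N num num  input=num num num if num $  — match num
step 10: stack=$ G N num  input=num num if num $  — match num
step 11: stack=$ G N  input=num if num $  — expand N ::= epsilon
step 12: stack=$ G  input=num if num $  — expand G ::= S if num
step 13: stack=$ num if S  input=num if num $  — expand S ::= num D
step 14: stack=$ num if D num  input=num if num $  — match num
step 15: stack=$ num if D  input=if num $  — expand D ::= epsilon
step 16: stack=$ num if  input=if num $  — match if
step 17: stack=$ num  input=num $  — match num
Accept reached after 17 steps.

17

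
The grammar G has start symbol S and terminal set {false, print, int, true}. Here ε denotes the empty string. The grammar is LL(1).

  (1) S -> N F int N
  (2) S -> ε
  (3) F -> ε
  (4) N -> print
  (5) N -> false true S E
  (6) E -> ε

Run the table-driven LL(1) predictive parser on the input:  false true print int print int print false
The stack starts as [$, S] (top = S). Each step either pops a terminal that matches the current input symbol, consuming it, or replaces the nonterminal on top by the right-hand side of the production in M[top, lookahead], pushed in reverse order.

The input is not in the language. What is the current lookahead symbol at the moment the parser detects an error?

false

step 1: stack=$ S  input=false true print int print int print false $  — expand S -> N F int N
step 2: stack=$ N int F N  input=false true print int print int print false $  — expand N -> false true S E
step 3: stack=$ N int F E S true false  input=false true print int print int print false $  — match false
step 4: stack=$ N int F E S true  input=true print int print int print false $  — match true
step 5: stack=$ N int F E S  input=print int print int print false $  — expand S -> N F int N
step 6: stack=$ N int F E N int F N  input=print int print int print false $  — expand N -> print
step 7: stack=$ N int F E N int F print  input=print int print int print false $  — match print
step 8: stack=$ N int F E N int F  input=int print int print false $  — expand F -> ε
step 9: stack=$ N int F E N int  input=int print int print false $  — match int
step 10: stack=$ N int F E N  input=print int print false $  — expand N -> print
step 11: stack=$ N int F E print  input=print int print false $  — match print
step 12: stack=$ N int F E  input=int print false $  — expand E -> ε
step 13: stack=$ N int F  input=int print false $  — expand F -> ε
step 14: stack=$ N int  input=int print false $  — match int
step 15: stack=$ N  input=print false $  — expand N -> print
step 16: stack=$ print  input=print false $  — match print
step 17: stack=$  input=false $  — error: stack empty but input remains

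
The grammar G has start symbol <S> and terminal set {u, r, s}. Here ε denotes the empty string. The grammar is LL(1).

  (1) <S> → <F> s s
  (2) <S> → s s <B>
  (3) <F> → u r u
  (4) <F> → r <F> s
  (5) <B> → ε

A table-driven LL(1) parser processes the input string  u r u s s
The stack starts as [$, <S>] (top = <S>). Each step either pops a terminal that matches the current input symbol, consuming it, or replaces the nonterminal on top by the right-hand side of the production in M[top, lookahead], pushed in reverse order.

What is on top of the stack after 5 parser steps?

step 1: stack=$ <S>  input=u r u s s $  — expand <S> → <F> s s
step 2: stack=$ s s <F>  input=u r u s s $  — expand <F> → u r u
step 3: stack=$ s s u r u  input=u r u s s $  — match u
step 4: stack=$ s s u r  input=r u s s $  — match r
step 5: stack=$ s s u  input=u s s $  — match u
Stack after step 5: $ s s (top = s).

s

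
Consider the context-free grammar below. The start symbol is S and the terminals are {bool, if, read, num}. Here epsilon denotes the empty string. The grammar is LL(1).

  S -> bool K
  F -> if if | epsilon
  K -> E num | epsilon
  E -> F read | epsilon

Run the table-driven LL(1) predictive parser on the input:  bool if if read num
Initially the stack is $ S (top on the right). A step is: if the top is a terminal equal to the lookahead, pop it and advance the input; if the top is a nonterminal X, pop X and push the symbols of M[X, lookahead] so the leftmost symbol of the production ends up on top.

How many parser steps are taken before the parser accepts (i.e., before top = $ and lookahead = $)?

9

     Stack             Input                  Action
  1  $ S               bool if if read num $  expand S -> bool K
  2  $ K bool          bool if if read num $  match bool
  3  $ K               if if read num $       expand K -> E num
  4  $ num E           if if read num $       expand E -> F read
  5  $ num read F      if if read num $       expand F -> if if
  6  $ num read if if  if if read num $       match if
  7  $ num read if     if read num $          match if
  8  $ num read        read num $             match read
  9  $ num             num $                  match num
Accept reached after 9 steps.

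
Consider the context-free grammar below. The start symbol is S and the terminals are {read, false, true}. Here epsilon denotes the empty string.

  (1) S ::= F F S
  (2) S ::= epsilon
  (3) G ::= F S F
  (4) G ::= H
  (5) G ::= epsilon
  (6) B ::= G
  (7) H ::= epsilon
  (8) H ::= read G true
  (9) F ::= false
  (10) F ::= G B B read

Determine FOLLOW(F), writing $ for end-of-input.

FIRST(H): from H::=epsilon we get {epsilon}; from H::=read G true we get {read}. So FIRST(H) = {epsilon, read}.
FIRST(S): from S::=F F S we get {false, read}; from S::=epsilon we get {epsilon}. So FIRST(S) = {epsilon, false, read}.
FIRST(G): from G::=F S F we get {false, read}; from G::=H we get {epsilon, read}; from G::=epsilon we get {epsilon}. So FIRST(G) = {epsilon, false, read}.
FIRST(B): from B::=G we get {epsilon, false, read}. So FIRST(B) = {epsilon, false, read}.
FIRST(F): from F::=false we get {false}; from F::=G B B read we get {false, read}. So FIRST(F) = {false, read}.
FOLLOW(S) includes $ since S is the start symbol.
FOLLOW(S): in S::=F F S, the suffix after S is empty (adds nothing new); in G::=F S F, S is followed by F with FIRST {false, read}. Thus FOLLOW(S) = {$, false, read}.
FOLLOW(B): in F::=G B B read (occurrence 1), B is followed by B read with FIRST {false, read}; in F::=G B B read (occurrence 2), B is followed by read with FIRST {read}. Thus FOLLOW(B) = {false, read}.
FOLLOW(G): in B::=G, the suffix after G is empty, so FOLLOW(G) ⊇ FOLLOW(B) = {false, read}; in H::=read G true, G is followed by true with FIRST {true}; in F::=G B B read, G is followed by B B read with FIRST {false, read}. Thus FOLLOW(G) = {false, read, true}.
FOLLOW(H): in G::=H, the suffix after H is empty, so FOLLOW(H) ⊇ FOLLOW(G) = {false, read, true}. Thus FOLLOW(H) = {false, read, true}.
FOLLOW(F): in S::=F F S (occurrence 1), F is followed by F S with FIRST {false, read}; in S::=F F S (occurrence 2), F is followed by S with FIRST {epsilon, false, read}; in S::=F F S (occurrence 2), the suffix after F is nullable, so FOLLOW(F) ⊇ FOLLOW(S) = {$, false, read}; in G::=F S F (occurrence 1), F is followed by S F with FIRST {false, read}; in G::=F S F (occurrence 2), the suffix after F is empty, so FOLLOW(F) ⊇ FOLLOW(G) = {false, read, true}. Thus FOLLOW(F) = {$, false, read, true}.

{$, false, read, true}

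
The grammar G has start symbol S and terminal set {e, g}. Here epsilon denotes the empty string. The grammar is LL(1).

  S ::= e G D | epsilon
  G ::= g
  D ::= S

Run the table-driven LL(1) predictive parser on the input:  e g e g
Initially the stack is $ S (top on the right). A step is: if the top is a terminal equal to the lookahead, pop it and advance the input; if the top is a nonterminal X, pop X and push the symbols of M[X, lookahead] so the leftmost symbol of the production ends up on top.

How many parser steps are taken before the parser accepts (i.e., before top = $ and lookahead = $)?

11

      Stack    Input      Action
   1  $ S      e g e g $  expand S ::= e G D
   2  $ D G e  e g e g $  match e
   3  $ D G    g e g $    expand G ::= g
   4  $ D g    g e g $    match g
   5  $ D      e g $      expand D ::= S
   6  $ S      e g $      expand S ::= e G D
   7  $ D G e  e g $      match e
   8  $ D G    g $        expand G ::= g
   9  $ D g    g $        match g
  10  $ D      $          expand D ::= S
  11  $ S      $          expand S ::= epsilon
Accept reached after 11 steps.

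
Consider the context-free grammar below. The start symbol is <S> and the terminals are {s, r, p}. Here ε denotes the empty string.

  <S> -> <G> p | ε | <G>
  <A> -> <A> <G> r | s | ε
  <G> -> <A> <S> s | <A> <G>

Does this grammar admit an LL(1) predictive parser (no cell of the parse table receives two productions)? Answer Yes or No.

FIRST(<S>) = {ε, s}
FIRST(<A>) = {ε, s}
FIRST(<G>) = {s}
FOLLOW(<S>) = {$, s}
FOLLOW(<A>) = {s}
FOLLOW(<G>) = {$, p, r, s}
Cell M[<A>, s] receives both <A> -> <A> <G> r and <A> -> s and <A> -> ε — the grammar is not LL(1).

No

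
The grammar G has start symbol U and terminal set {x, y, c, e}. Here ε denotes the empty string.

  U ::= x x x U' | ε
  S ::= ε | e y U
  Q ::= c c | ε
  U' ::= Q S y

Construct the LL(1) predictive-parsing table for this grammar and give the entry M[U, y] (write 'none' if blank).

U ::= ε

FIRST(U) = {ε, x}
FIRST(S) = {ε, e}
FIRST(Q) = {ε, c}
FIRST(U') = {c, e, y}  (via Q S y)
FOLLOW(U) includes $ since U is the start symbol.
FOLLOW(S): in U'::=Q S y, S is followed by y with FIRST {y}. Thus FOLLOW(S) = {y}.
FOLLOW(U): in S::=e y U, the suffix after U is empty, so FOLLOW(U) ⊇ FOLLOW(S) = {y}. Thus FOLLOW(U) = {$, y}.
For U ::= x x x U': FIRST(x x x U') = {x}, so it goes in M[U, t] for t ∈ {x}.
For U ::= ε: FIRST(ε) = {ε}, so it goes in M[U, t] for t ∈ {}; since ε ∈ FIRST, also for every t ∈ FOLLOW(U) = {$, y}.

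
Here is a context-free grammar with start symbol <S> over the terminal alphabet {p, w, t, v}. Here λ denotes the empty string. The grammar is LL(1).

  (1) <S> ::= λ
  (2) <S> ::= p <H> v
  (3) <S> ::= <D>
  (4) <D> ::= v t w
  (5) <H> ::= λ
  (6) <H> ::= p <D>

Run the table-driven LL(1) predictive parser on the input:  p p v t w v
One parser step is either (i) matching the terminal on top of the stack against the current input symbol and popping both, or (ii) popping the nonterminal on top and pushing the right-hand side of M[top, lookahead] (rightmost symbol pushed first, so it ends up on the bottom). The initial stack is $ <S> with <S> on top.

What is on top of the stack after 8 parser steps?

v

     Stack      Input          Action
  1  $ <S>      p p v t w v $  expand <S> ::= p <H> v
  2  $ v <H> p  p p v t w v $  match p
  3  $ v <H>    p v t w v $    expand <H> ::= p <D>
  4  $ v <D> p  p v t w v $    match p
  5  $ v <D>    v t w v $      expand <D> ::= v t w
  6  $ v w t v  v t w v $      match v
  7  $ v w t    t w v $        match t
  8  $ v w      w v $          match w
Stack after step 8: $ v (top = v).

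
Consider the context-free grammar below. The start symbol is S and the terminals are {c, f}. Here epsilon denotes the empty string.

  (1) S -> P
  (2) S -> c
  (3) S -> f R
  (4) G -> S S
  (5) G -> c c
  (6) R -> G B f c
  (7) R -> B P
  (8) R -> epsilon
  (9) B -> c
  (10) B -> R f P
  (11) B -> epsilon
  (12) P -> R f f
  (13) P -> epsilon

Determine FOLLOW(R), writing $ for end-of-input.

{$, c, f}

FIRST(S) = {epsilon, c, f}  (via P)
FIRST(G) = {epsilon, c, f}  (via S S)
FIRST(R) = {epsilon, c, f}  (via G B f c, B P)
FIRST(B) = {epsilon, c, f}  (via R f P)
FIRST(P) = {epsilon, c, f}  (via R f f)
FOLLOW(S) includes $ since S is the start symbol.
FOLLOW(G): in R->G B f c, G is followed by B f c with FIRST {c, f}. Thus FOLLOW(G) = {c, f}.
FOLLOW(S): in G->S S (occurrence 1), S is followed by S with FIRST {epsilon, c, f}; in G->S S (occurrence 1), the suffix after S is nullable, so FOLLOW(S) ⊇ FOLLOW(G) = {c, f}; in G->S S (occurrence 2), the suffix after S is empty, so FOLLOW(S) ⊇ FOLLOW(G) = {c, f}. Thus FOLLOW(S) = {$, c, f}.
FOLLOW(R): in S->f R, the suffix after R is empty, so FOLLOW(R) ⊇ FOLLOW(S) = {$, c, f}; in B->R f P, R is followed by f P with FIRST {f}; in P->R f f, R is followed by f f with FIRST {f}. Thus FOLLOW(R) = {$, c, f}.
FOLLOW(B): in R->G B f c, B is followed by f c with FIRST {f}; in R->B P, B is followed by P with FIRST {epsilon, c, f}; in R->B P, the suffix after B is nullable, so FOLLOW(B) ⊇ FOLLOW(R) = {$, c, f}. Thus FOLLOW(B) = {$, c, f}.
FOLLOW(P): in S->P, the suffix after P is empty, so FOLLOW(P) ⊇ FOLLOW(S) = {$, c, f}; in R->B P, the suffix after P is empty, so FOLLOW(P) ⊇ FOLLOW(R) = {$, c, f}; in B->R f P, the suffix after P is empty, so FOLLOW(P) ⊇ FOLLOW(B) = {$, c, f}. Thus FOLLOW(P) = {$, c, f}.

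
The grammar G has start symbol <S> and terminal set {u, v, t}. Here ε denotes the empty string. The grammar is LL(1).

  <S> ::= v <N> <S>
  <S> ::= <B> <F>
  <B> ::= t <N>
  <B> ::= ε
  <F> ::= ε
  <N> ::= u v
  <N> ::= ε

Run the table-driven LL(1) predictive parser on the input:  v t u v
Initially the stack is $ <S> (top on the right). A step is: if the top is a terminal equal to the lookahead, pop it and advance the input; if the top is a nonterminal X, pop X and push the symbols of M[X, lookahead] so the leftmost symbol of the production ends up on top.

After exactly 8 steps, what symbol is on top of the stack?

     Stack        Input      Action
  1  $ <S>        v t u v $  expand <S> ::= v <N> <S>
  2  $ <S> <N> v  v t u v $  match v
  3  $ <S> <N>    t u v $    expand <N> ::= ε
  4  $ <S>        t u v $    expand <S> ::= <B> <F>
  5  $ <F> <B>    t u v $    expand <B> ::= t <N>
  6  $ <F> <N> t  t u v $    match t
  7  $ <F> <N>    u v $      expand <N> ::= u v
  8  $ <F> v u    u v $      match u
Stack after step 8: $ <F> v (top = v).

v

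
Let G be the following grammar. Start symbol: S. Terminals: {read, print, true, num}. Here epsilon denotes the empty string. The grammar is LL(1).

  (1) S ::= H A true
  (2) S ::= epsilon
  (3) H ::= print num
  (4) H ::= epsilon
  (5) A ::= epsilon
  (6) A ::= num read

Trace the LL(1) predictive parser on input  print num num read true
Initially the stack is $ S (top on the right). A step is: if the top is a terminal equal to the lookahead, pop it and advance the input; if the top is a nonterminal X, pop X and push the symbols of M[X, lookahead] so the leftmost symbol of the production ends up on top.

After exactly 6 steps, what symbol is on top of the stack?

read

step 1: stack=$ S  input=print num num read true $  — expand S ::= H A true
step 2: stack=$ true A H  input=print num num read true $  — expand H ::= print num
step 3: stack=$ true A num print  input=print num num read true $  — match print
step 4: stack=$ true A num  input=num num read true $  — match num
step 5: stack=$ true A  input=num read true $  — expand A ::= num read
step 6: stack=$ true read num  input=num read true $  — match num
Stack after step 6: $ true read (top = read).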